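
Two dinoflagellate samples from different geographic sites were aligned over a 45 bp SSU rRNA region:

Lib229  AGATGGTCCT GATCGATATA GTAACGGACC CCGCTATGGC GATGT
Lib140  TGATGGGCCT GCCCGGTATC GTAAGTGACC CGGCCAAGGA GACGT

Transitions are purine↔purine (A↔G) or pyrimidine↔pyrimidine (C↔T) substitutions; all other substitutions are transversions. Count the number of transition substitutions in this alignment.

4

Mismatches occur at site 1 (A↔T, transversion), site 7 (T↔G, transversion), site 12 (A↔C, transversion), site 13 (T↔C, transition), site 16 (A↔G, transition), site 20 (A↔C, transversion), site 25 (C↔G, transversion), site 26 (G↔T, transversion), site 32 (C↔G, transversion), site 35 (T↔C, transition), site 37 (T↔A, transversion), site 40 (C↔A, transversion), site 43 (T↔C, transition).
Of the 13 differences, 4 transitions and 9 transversions, so the answer is 4.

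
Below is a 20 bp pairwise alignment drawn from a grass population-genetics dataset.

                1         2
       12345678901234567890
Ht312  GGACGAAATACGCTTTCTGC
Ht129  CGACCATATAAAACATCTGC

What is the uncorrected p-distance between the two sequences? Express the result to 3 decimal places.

0.400

Mismatches occur at site 1 (G/C), site 5 (G/C), site 7 (A/T), site 11 (C/A), site 12 (G/A), site 13 (C/A), site 14 (T/C), site 15 (T/A).
There are 8 differences over 20 sites, so p = 8/20 = 0.400.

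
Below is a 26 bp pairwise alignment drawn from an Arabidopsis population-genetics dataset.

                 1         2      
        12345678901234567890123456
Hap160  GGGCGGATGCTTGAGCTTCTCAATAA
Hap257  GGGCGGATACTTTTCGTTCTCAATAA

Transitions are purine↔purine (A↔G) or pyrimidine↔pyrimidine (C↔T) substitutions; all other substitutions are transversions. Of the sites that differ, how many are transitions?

Mismatches occur at site 9 (G→A, transition), site 13 (G→T, transversion), site 14 (A→T, transversion), site 15 (G→C, transversion), site 16 (C→G, transversion).
Of the 5 differences, 1 transition and 4 transversions, so the answer is 1.

1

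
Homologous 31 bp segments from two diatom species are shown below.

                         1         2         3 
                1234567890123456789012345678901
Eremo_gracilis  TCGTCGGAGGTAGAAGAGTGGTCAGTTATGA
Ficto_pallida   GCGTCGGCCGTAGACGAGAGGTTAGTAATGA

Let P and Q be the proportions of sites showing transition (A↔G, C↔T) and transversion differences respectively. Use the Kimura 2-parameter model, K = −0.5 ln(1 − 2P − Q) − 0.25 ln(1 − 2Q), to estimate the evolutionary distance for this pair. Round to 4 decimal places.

0.2716

Mismatches occur at site 1 (T→G, transversion), site 8 (A→C, transversion), site 9 (G→C, transversion), site 15 (A→C, transversion), site 19 (T→A, transversion), site 23 (C→T, transition), site 27 (T→A, transversion).
Of the 7 differences, 1 transition and 6 transversions over 31 sites: P = 1/31 = 0.032258, Q = 6/31 = 0.193548.
d = −0.5·ln(0.741936) − 0.25·ln(0.612904) = −0.5·(-0.298492) − 0.25·(-0.489547) = 0.2716.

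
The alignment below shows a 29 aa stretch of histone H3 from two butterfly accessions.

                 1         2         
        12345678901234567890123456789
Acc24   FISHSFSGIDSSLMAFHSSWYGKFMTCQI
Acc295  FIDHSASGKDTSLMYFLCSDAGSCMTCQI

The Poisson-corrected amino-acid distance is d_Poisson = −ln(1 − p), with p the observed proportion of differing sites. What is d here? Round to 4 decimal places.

0.4769

The sequences differ at positions 3 (S/D), 6 (F/A), 9 (I/K), 11 (S/T), 15 (A/Y), 17 (H/L), 18 (S/C), 20 (W/D), 21 (Y/A), 23 (K/S), 24 (F/C).
p = 11/29 = 0.379310.
d = −ln(1 − 0.379310) = −ln(0.620690) = 0.4769.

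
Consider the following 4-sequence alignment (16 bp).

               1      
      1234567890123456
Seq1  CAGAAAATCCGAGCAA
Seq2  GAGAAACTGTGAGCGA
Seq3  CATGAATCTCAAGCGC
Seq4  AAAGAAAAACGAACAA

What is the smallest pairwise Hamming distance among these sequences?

5

Pairwise Hamming distances:
  Seq1 vs Seq2: 5
  Seq1 vs Seq3: 8
  Seq1 vs Seq4: 6
  Seq2 vs Seq3: 9
  Seq2 vs Seq4: 9
  Seq3 vs Seq4: 9
The smallest is 5, between Seq1 and Seq2.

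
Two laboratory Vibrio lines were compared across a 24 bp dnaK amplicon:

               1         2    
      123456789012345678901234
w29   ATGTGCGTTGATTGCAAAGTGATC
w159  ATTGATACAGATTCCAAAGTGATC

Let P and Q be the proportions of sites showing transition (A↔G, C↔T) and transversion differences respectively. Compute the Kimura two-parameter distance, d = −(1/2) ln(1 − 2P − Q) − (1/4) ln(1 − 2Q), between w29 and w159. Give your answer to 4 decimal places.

Differing sites — 3:G/T (Tv); 4:T/G (Tv); 5:G/A (Ti); 6:C/T (Ti); 7:G/A (Ti); 8:T/C (Ti); 9:T/A (Tv); 14:G/C (Tv).
Of the 8 differences, 4 transitions and 4 transversions over 24 sites: P = 4/24 = 0.166667, Q = 4/24 = 0.166667.
d = −0.5·ln(0.499999) − 0.25·ln(0.666666) = −0.5·(-0.693149) − 0.25·(-0.405466) = 0.4479.

0.4479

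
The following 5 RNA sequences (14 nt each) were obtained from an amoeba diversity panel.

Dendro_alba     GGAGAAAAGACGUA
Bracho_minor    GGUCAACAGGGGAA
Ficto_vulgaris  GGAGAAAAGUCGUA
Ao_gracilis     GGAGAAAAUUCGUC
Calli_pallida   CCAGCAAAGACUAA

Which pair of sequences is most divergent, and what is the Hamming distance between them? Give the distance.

9

Pairwise Hamming distances:
  Dendro_alba vs Bracho_minor: 6
  Dendro_alba vs Ficto_vulgaris: 1
  Dendro_alba vs Ao_gracilis: 3
  Dendro_alba vs Calli_pallida: 5
  Bracho_minor vs Ficto_vulgaris: 6
  Bracho_minor vs Ao_gracilis: 8
  Bracho_minor vs Calli_pallida: 9
  Ficto_vulgaris vs Ao_gracilis: 2
  Ficto_vulgaris vs Calli_pallida: 6
  Ao_gracilis vs Calli_pallida: 8
The largest is 9, between Bracho_minor and Calli_pallida.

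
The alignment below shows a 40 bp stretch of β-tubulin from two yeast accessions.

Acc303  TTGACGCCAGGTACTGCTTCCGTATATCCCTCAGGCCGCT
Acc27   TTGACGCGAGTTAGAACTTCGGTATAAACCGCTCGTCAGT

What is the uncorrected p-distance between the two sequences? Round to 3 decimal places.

The sequences differ at positions 8 (C/G), 11 (G/T), 14 (C/G), 15 (T/A), 16 (G/A), 21 (C/G), 27 (T/A), 28 (C/A), 31 (T/G), 33 (A/T), 34 (G/C), 36 (C/T), 38 (G/A), 39 (C/G).
There are 14 differences over 40 sites, so p = 14/40 = 0.350.

0.350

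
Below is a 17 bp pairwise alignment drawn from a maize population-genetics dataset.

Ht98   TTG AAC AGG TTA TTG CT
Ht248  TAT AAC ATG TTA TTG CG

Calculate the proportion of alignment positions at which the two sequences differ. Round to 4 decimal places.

0.2353

The sequences differ at positions 2 (T/A), 3 (G/T), 8 (G/T), 17 (T/G).
There are 4 differences over 17 sites, so p = 4/17 = 0.2353.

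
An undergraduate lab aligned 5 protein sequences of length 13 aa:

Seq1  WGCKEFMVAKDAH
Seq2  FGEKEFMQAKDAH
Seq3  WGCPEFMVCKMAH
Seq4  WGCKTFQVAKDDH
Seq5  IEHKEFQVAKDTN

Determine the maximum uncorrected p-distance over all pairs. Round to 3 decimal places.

Pairwise Hamming distances:
  Seq1 vs Seq2: 3
  Seq1 vs Seq3: 3
  Seq1 vs Seq4: 3
  Seq1 vs Seq5: 6
  Seq2 vs Seq3: 6
  Seq2 vs Seq4: 6
  Seq2 vs Seq5: 7
  Seq3 vs Seq4: 6
  Seq3 vs Seq5: 9
  Seq4 vs Seq5: 6
The largest is 9 mismatches, between Seq3 and Seq5; p = 9/13 = 0.692.

0.692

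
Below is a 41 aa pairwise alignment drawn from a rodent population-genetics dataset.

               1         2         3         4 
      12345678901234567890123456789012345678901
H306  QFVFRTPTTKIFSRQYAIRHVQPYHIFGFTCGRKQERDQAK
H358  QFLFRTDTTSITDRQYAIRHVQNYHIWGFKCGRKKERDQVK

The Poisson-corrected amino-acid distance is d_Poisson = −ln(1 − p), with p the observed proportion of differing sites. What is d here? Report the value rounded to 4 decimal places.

0.2796

The sequences differ at positions 3 (V/L), 7 (P/D), 10 (K/S), 12 (F/T), 13 (S/D), 23 (P/N), 27 (F/W), 30 (T/K), 35 (Q/K), 40 (A/V).
p = 10/41 = 0.243902.
d = −ln(1 − 0.243902) = −ln(0.756098) = 0.2796.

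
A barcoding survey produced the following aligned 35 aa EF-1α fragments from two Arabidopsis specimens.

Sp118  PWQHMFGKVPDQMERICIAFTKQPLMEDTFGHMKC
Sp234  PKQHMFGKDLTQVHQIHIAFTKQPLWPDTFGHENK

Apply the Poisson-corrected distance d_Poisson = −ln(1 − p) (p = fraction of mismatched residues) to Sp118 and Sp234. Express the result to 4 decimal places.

0.4643

Mismatches occur at site 2 (W/K), site 9 (V/D), site 10 (P/L), site 11 (D/T), site 13 (M/V), site 14 (E/H), site 15 (R/Q), site 17 (C/H), site 26 (M/W), site 27 (E/P), site 33 (M/E), site 34 (K/N), site 35 (C/K).
p = 13/35 = 0.371429.
d = −ln(1 − 0.371429) = −ln(0.628571) = 0.4643.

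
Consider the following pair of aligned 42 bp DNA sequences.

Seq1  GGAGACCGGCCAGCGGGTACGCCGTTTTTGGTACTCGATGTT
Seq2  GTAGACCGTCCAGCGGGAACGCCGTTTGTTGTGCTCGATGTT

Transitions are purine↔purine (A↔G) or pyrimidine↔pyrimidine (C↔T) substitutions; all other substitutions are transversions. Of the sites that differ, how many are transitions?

1

The sequences differ at positions 2 (G/T, transversion), 9 (G/T, transversion), 18 (T/A, transversion), 28 (T/G, transversion), 30 (G/T, transversion), 33 (A/G, transition).
Of the 6 differences, 1 transition and 5 transversions, so the answer is 1.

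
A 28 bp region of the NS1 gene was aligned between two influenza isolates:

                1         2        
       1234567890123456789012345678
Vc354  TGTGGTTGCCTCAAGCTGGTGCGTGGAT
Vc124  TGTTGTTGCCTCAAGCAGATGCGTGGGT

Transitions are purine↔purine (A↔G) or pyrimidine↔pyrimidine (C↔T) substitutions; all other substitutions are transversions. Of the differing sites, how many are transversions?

Differing sites — 4:G/T (Tv); 17:T/A (Tv); 19:G/A (Ti); 27:A/G (Ti).
Of the 4 differences, 2 transitions and 2 transversions, so the answer is 2.

2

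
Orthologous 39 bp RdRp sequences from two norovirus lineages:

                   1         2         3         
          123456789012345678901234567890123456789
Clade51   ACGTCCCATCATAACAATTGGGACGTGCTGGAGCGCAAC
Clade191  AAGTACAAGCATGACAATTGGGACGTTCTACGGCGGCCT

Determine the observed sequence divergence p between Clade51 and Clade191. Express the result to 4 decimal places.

0.3333

Mismatches occur at site 2 (C→A), site 5 (C→A), site 7 (C→A), site 9 (T→G), site 13 (A→G), site 27 (G→T), site 30 (G→A), site 31 (G→C), site 32 (A→G), site 36 (C→G), site 37 (A→C), site 38 (A→C), site 39 (C→T).
There are 13 differences over 39 sites, so p = 13/39 = 0.3333.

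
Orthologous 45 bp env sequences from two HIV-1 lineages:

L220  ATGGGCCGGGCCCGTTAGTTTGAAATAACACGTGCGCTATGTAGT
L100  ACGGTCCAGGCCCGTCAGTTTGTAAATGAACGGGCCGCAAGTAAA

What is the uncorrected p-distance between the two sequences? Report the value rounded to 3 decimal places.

0.356

The sequences differ at positions 2 (T/C), 5 (G/T), 8 (G/A), 16 (T/C), 23 (A/T), 26 (T/A), 27 (A/T), 28 (A/G), 29 (C/A), 33 (T/G), 36 (G/C), 37 (C/G), 38 (T/C), 40 (T/A), 44 (G/A), 45 (T/A).
There are 16 differences over 45 sites, so p = 16/45 = 0.356.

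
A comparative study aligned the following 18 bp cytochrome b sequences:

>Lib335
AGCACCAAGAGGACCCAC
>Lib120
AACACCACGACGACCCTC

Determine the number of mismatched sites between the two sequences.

4

Mismatches occur at site 2 (G/A), site 8 (A/C), site 11 (G/C), site 17 (A/T).
That gives 4 mismatches out of 18 aligned sites, so the Hamming distance is 4.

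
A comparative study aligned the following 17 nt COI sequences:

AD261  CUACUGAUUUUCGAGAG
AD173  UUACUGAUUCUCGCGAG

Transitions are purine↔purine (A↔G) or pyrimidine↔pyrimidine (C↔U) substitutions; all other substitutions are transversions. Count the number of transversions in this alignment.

Differing sites — 1:C/U (Ti); 10:U/C (Ti); 14:A/C (Tv).
Of the 3 differences, 2 transitions and 1 transversion, so the answer is 1.

1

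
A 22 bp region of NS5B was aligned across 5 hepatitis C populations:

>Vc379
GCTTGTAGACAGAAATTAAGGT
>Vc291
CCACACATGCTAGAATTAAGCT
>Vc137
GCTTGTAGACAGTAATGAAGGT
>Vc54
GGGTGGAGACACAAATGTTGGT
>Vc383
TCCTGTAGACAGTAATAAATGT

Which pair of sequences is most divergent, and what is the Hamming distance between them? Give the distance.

Pairwise Hamming distances:
  Vc379 vs Vc291: 11
  Vc379 vs Vc137: 2
  Vc379 vs Vc54: 7
  Vc379 vs Vc383: 5
  Vc291 vs Vc137: 12
  Vc291 vs Vc54: 15
  Vc291 vs Vc383: 13
  Vc137 vs Vc54: 7
  Vc137 vs Vc383: 4
  Vc54 vs Vc383: 10
The largest is 15, between Vc291 and Vc54.

15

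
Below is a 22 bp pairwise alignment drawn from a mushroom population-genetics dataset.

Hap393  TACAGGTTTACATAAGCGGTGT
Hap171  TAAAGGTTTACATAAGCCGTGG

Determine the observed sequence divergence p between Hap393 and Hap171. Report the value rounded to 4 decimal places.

0.1364

The sequences differ at positions 3 (C/A), 18 (G/C), 22 (T/G).
There are 3 differences over 22 sites, so p = 3/22 = 0.1364.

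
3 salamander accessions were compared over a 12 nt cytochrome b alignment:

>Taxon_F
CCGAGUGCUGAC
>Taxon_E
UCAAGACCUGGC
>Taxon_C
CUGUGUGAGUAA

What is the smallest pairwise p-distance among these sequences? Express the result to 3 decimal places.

0.417

Pairwise Hamming distances:
  Taxon_F vs Taxon_E: 5
  Taxon_F vs Taxon_C: 6
  Taxon_E vs Taxon_C: 11
The smallest is 5 mismatches, between Taxon_F and Taxon_E; p = 5/12 = 0.417.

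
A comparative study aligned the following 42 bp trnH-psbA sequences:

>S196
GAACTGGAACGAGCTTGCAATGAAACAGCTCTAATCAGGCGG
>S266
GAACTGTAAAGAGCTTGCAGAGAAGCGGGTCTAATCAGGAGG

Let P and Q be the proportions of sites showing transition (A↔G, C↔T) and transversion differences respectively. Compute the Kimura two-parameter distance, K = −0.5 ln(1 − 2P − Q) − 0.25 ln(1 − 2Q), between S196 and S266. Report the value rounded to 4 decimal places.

Mismatches occur at site 7 (G/T, transversion), site 10 (C/A, transversion), site 20 (A/G, transition), site 21 (T/A, transversion), site 25 (A/G, transition), site 27 (A/G, transition), site 29 (C/G, transversion), site 40 (C/A, transversion).
Of the 8 differences, 3 transitions and 5 transversions over 42 sites: P = 3/42 = 0.071429, Q = 5/42 = 0.119048.
d = −0.5·ln(0.738094) − 0.25·ln(0.761904) = −0.5·(-0.303684) − 0.25·(-0.271935) = 0.2198.

0.2198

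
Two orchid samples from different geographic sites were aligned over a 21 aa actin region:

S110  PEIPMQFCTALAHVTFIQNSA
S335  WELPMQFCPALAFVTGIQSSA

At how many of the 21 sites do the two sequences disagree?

6

The sequences differ at positions 1 (P/W), 3 (I/L), 9 (T/P), 13 (H/F), 16 (F/G), 19 (N/S).
That gives 6 mismatches out of 21 aligned sites, so the Hamming distance is 6.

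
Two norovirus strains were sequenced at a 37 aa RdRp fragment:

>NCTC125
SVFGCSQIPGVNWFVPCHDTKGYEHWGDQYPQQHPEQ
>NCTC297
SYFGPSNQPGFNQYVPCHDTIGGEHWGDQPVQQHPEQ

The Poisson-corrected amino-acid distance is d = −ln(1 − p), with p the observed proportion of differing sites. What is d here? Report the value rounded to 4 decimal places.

0.3528

The sequences differ at positions 2 (V/Y), 5 (C/P), 7 (Q/N), 8 (I/Q), 11 (V/F), 13 (W/Q), 14 (F/Y), 21 (K/I), 23 (Y/G), 30 (Y/P), 31 (P/V).
p = 11/37 = 0.297297.
d = −ln(1 − 0.297297) = −ln(0.702703) = 0.3528.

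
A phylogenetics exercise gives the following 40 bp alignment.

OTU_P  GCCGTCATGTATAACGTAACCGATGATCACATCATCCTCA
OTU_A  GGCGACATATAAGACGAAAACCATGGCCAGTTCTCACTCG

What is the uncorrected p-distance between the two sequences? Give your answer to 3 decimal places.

Differing sites — 2:C/G; 5:T/A; 9:G/A; 12:T/A; 13:A/G; 17:T/A; 20:C/A; 22:G/C; 26:A/G; 27:T/C; 30:C/G; 31:A/T; 34:A/T; 35:T/C; 36:C/A; 40:A/G.
There are 16 differences over 40 sites, so p = 16/40 = 0.400.

0.400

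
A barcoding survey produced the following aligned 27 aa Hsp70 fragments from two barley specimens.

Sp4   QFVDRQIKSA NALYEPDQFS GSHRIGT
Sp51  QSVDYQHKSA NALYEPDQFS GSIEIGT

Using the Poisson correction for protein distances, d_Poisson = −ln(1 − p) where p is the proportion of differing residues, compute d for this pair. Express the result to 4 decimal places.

0.2048

The sequences differ at positions 2 (F/S), 5 (R/Y), 7 (I/H), 23 (H/I), 24 (R/E).
p = 5/27 = 0.185185.
d = −ln(1 − 0.185185) = −ln(0.814815) = 0.2048.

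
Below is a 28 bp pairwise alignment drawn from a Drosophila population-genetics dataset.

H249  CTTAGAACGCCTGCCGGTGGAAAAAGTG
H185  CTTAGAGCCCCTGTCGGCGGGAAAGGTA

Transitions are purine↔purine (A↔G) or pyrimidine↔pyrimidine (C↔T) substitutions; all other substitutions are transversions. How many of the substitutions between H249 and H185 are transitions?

6

Differing sites — 7:A/G (Ti); 9:G/C (Tv); 14:C/T (Ti); 18:T/C (Ti); 21:A/G (Ti); 25:A/G (Ti); 28:G/A (Ti).
Of the 7 differences, 6 transitions and 1 transversion, so the answer is 6.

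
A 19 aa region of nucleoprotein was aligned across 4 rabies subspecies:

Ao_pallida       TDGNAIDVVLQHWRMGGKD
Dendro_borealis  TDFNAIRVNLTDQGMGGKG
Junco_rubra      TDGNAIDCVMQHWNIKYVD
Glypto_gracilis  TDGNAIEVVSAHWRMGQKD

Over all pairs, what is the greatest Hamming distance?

14

Pairwise Hamming distances:
  Ao_pallida vs Dendro_borealis: 8
  Ao_pallida vs Junco_rubra: 7
  Ao_pallida vs Glypto_gracilis: 4
  Dendro_borealis vs Junco_rubra: 14
  Dendro_borealis vs Glypto_gracilis: 10
  Junco_rubra vs Glypto_gracilis: 9
The largest is 14, between Dendro_borealis and Junco_rubra.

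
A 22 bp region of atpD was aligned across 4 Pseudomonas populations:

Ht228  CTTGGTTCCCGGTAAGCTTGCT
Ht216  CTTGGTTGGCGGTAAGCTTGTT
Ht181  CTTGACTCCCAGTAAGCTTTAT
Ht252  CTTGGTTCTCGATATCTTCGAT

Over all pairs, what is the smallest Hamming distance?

3

Pairwise Hamming distances:
  Ht228 vs Ht216: 3
  Ht228 vs Ht181: 5
  Ht228 vs Ht252: 7
  Ht216 vs Ht181: 7
  Ht216 vs Ht252: 8
  Ht181 vs Ht252: 10
The smallest is 3, between Ht228 and Ht216.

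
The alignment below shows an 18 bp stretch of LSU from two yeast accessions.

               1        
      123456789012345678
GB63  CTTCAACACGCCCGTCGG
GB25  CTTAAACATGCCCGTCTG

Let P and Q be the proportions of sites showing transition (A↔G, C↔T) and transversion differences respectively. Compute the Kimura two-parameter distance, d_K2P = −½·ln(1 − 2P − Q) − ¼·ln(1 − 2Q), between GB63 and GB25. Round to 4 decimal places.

0.1885

Mismatches occur at site 4 (C/A, transversion), site 9 (C/T, transition), site 17 (G/T, transversion).
Of the 3 differences, 1 transition and 2 transversions over 18 sites: P = 1/18 = 0.055556, Q = 2/18 = 0.111111.
d = −0.5·ln(0.777777) − 0.25·ln(0.777778) = −0.5·(-0.251315) − 0.25·(-0.251314) = 0.1885.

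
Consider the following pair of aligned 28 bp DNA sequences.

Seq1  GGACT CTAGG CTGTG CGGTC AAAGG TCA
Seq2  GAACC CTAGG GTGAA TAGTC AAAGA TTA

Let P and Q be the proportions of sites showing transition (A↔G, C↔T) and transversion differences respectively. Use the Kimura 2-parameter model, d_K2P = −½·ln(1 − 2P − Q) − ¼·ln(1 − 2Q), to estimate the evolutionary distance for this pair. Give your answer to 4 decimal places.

Mismatches occur at site 2 (G→A, transition), site 5 (T→C, transition), site 11 (C→G, transversion), site 14 (T→A, transversion), site 15 (G→A, transition), site 16 (C→T, transition), site 17 (G→A, transition), site 25 (G→A, transition), site 27 (C→T, transition).
Of the 9 differences, 7 transitions and 2 transversions over 28 sites: P = 7/28 = 0.250000, Q = 2/28 = 0.071429.
d = −0.5·ln(0.428571) − 0.25·ln(0.857142) = −0.5·(-0.847299) − 0.25·(-0.154152) = 0.4622.

0.4622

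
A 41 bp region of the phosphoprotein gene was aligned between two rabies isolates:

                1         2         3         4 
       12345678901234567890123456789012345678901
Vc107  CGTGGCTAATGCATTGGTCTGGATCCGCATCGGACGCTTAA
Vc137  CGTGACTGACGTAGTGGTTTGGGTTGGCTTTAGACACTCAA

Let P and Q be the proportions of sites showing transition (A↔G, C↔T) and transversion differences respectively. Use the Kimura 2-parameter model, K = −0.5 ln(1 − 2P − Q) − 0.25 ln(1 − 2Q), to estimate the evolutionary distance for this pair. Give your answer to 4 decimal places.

Mismatches occur at site 5 (G→A, transition), site 8 (A→G, transition), site 10 (T→C, transition), site 12 (C→T, transition), site 14 (T→G, transversion), site 19 (C→T, transition), site 23 (A→G, transition), site 25 (C→T, transition), site 26 (C→G, transversion), site 29 (A→T, transversion), site 31 (C→T, transition), site 32 (G→A, transition), site 36 (G→A, transition), site 39 (T→C, transition).
Of the 14 differences, 11 transitions and 3 transversions over 41 sites: P = 11/41 = 0.268293, Q = 3/41 = 0.073171.
d = −0.5·ln(0.390243) − 0.25·ln(0.853658) = −0.5·(-0.940986) − 0.25·(-0.158225) = 0.5100.

0.5100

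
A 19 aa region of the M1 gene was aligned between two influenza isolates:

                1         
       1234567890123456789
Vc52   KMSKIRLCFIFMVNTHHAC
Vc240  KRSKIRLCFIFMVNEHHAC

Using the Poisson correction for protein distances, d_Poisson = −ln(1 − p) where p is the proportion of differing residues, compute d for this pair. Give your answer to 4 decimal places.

Differing sites — 2:M/R; 15:T/E.
p = 2/19 = 0.105263.
d = −ln(1 − 0.105263) = −ln(0.894737) = 0.1112.

0.1112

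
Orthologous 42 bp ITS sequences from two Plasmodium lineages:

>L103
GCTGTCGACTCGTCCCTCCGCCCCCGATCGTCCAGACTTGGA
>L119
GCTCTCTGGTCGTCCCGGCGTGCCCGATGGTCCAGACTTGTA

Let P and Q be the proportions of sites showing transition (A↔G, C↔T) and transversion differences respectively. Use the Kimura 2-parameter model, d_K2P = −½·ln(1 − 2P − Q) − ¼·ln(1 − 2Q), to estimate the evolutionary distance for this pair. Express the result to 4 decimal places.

Differing sites — 4:G/C (Tv); 7:G/T (Tv); 8:A/G (Ti); 9:C/G (Tv); 17:T/G (Tv); 18:C/G (Tv); 21:C/T (Ti); 22:C/G (Tv); 29:C/G (Tv); 41:G/T (Tv).
Of the 10 differences, 2 transitions and 8 transversions over 42 sites: P = 2/42 = 0.047619, Q = 8/42 = 0.190476.
d = −0.5·ln(0.714286) − 0.25·ln(0.619048) = −0.5·(-0.336472) − 0.25·(-0.479572) = 0.2881.

0.2881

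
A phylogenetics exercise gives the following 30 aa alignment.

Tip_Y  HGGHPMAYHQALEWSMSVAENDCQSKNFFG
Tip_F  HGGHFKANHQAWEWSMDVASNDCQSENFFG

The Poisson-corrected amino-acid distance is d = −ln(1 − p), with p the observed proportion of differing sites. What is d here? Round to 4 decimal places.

0.2657

Mismatches occur at site 5 (P/F), site 6 (M/K), site 8 (Y/N), site 12 (L/W), site 17 (S/D), site 20 (E/S), site 26 (K/E).
p = 7/30 = 0.233333.
d = −ln(1 − 0.233333) = −ln(0.766667) = 0.2657.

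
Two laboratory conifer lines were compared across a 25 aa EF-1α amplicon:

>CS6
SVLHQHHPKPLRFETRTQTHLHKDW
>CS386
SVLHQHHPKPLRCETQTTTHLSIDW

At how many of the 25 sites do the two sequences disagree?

5

Differing sites — 13:F/C; 16:R/Q; 18:Q/T; 22:H/S; 23:K/I.
That gives 5 mismatches out of 25 aligned sites, so the Hamming distance is 5.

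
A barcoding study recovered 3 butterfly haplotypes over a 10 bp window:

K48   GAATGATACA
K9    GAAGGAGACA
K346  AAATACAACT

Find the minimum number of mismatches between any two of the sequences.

Pairwise Hamming distances:
  K48 vs K9: 2
  K48 vs K346: 5
  K9 vs K346: 6
The smallest is 2, between K48 and K9.

2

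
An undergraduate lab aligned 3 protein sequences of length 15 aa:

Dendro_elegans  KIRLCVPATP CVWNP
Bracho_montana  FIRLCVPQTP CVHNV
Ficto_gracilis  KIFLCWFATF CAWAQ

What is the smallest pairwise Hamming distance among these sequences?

4

Pairwise Hamming distances:
  Dendro_elegans vs Bracho_montana: 4
  Dendro_elegans vs Ficto_gracilis: 7
  Bracho_montana vs Ficto_gracilis: 10
The smallest is 4, between Dendro_elegans and Bracho_montana.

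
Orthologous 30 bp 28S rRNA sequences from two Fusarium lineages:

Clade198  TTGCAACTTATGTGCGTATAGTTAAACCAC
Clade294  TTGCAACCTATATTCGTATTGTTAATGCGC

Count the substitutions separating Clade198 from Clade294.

Mismatches occur at site 8 (T/C), site 12 (G/A), site 14 (G/T), site 20 (A/T), site 26 (A/T), site 27 (C/G), site 29 (A/G).
That gives 7 mismatches out of 30 aligned sites, so the Hamming distance is 7.

7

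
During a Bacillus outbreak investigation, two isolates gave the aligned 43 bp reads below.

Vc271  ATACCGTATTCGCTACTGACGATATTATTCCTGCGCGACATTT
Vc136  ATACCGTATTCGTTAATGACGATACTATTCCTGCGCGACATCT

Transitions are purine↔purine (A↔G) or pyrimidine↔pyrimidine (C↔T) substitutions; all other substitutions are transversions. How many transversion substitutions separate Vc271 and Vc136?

1

Mismatches occur at site 13 (C→T, transition), site 16 (C→A, transversion), site 25 (T→C, transition), site 42 (T→C, transition).
Of the 4 differences, 3 transitions and 1 transversion, so the answer is 1.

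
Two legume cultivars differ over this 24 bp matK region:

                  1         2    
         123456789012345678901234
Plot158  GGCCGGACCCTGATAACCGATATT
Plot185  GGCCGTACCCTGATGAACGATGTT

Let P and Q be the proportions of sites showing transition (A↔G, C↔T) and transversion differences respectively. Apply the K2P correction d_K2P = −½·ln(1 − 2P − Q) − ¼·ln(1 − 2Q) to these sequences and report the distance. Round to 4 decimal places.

0.1894

The sequences differ at positions 6 (G/T, transversion), 15 (A/G, transition), 17 (C/A, transversion), 22 (A/G, transition).
Of the 4 differences, 2 transitions and 2 transversions over 24 sites: P = 2/24 = 0.083333, Q = 2/24 = 0.083333.
d = −0.5·ln(0.750001) − 0.25·ln(0.833334) = −0.5·(-0.287681) − 0.25·(-0.182321) = 0.1894.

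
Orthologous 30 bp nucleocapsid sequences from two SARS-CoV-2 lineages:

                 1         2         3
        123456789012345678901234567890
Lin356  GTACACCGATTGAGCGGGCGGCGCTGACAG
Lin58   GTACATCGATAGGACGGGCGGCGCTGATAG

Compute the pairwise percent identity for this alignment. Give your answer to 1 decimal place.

The sequences differ at positions 6 (C/T), 11 (T/A), 13 (A/G), 14 (G/A), 28 (C/T).
25 of the 30 sites match, so the percent identity is 25/30 × 100 = 83.3%.

83.3%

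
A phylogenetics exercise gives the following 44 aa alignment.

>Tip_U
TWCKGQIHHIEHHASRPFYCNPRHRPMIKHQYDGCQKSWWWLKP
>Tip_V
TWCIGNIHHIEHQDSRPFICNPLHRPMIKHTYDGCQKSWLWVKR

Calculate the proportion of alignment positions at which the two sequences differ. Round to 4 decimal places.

0.2273

Differing sites — 4:K/I; 6:Q/N; 13:H/Q; 14:A/D; 19:Y/I; 23:R/L; 31:Q/T; 40:W/L; 42:L/V; 44:P/R.
There are 10 differences over 44 sites, so p = 10/44 = 0.2273.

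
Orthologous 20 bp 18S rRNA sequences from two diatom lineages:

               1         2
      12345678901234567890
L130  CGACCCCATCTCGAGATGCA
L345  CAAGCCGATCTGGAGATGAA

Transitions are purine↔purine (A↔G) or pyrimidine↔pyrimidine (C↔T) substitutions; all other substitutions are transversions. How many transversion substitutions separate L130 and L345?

4

The sequences differ at positions 2 (G/A, transition), 4 (C/G, transversion), 7 (C/G, transversion), 12 (C/G, transversion), 19 (C/A, transversion).
Of the 5 differences, 1 transition and 4 transversions, so the answer is 4.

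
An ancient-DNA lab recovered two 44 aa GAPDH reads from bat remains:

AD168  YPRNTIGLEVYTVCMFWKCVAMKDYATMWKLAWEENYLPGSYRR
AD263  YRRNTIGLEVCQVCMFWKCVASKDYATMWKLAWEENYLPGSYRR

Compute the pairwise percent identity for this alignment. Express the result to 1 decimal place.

90.9%

Mismatches occur at site 2 (P→R), site 11 (Y→C), site 12 (T→Q), site 22 (M→S).
40 of the 44 sites match, so the percent identity is 40/44 × 100 = 90.9%.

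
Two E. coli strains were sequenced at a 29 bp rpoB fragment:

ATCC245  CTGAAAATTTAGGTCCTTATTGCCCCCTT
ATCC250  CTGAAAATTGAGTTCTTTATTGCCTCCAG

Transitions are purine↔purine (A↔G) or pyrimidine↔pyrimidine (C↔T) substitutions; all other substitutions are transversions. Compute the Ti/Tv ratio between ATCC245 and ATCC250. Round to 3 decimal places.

0.500

Mismatches occur at site 10 (T→G, transversion), site 13 (G→T, transversion), site 16 (C→T, transition), site 25 (C→T, transition), site 28 (T→A, transversion), site 29 (T→G, transversion).
Of the 6 differences, 2 transitions and 4 transversions, so Ti/Tv = 2/4 = 0.500.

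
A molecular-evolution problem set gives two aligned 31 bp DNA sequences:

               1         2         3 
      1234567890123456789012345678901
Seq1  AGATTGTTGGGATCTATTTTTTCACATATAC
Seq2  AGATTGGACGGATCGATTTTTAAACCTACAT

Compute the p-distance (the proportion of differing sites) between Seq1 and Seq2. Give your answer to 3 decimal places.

0.290

The sequences differ at positions 7 (T/G), 8 (T/A), 9 (G/C), 15 (T/G), 22 (T/A), 23 (C/A), 26 (A/C), 29 (T/C), 31 (C/T).
There are 9 differences over 31 sites, so p = 9/31 = 0.290.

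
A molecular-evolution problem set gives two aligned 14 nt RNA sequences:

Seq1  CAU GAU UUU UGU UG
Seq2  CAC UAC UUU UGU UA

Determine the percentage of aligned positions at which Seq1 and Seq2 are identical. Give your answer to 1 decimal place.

71.4%

The sequences differ at positions 3 (U/C), 4 (G/U), 6 (U/C), 14 (G/A).
10 of the 14 sites match, so the percent identity is 10/14 × 100 = 71.4%.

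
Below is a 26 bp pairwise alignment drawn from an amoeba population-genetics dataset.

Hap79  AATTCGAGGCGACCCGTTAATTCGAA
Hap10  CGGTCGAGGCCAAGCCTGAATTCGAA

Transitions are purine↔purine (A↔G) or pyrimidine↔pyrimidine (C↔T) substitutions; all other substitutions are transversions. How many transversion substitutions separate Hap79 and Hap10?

Mismatches occur at site 1 (A/C, transversion), site 2 (A/G, transition), site 3 (T/G, transversion), site 11 (G/C, transversion), site 13 (C/A, transversion), site 14 (C/G, transversion), site 16 (G/C, transversion), site 18 (T/G, transversion).
Of the 8 differences, 1 transition and 7 transversions, so the answer is 7.

7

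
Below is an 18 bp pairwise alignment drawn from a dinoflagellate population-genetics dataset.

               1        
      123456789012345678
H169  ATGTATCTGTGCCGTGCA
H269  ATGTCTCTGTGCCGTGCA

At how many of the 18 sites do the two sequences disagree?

Differing sites — 5:A/C.
That gives 1 mismatch out of 18 aligned sites, so the Hamming distance is 1.

1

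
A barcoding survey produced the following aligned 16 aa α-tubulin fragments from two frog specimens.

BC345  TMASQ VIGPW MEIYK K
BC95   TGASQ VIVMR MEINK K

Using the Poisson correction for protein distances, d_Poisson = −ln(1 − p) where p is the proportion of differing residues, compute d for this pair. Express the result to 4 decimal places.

0.3747

Mismatches occur at site 2 (M/G), site 8 (G/V), site 9 (P/M), site 10 (W/R), site 14 (Y/N).
p = 5/16 = 0.312500.
d = −ln(1 − 0.312500) = −ln(0.687500) = 0.3747.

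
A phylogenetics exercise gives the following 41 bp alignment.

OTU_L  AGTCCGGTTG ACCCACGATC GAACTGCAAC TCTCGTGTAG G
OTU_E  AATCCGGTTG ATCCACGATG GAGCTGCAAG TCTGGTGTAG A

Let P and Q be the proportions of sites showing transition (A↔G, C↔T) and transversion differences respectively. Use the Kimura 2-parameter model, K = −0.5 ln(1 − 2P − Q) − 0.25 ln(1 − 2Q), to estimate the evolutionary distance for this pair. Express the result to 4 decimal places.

Mismatches occur at site 2 (G→A, transition), site 12 (C→T, transition), site 20 (C→G, transversion), site 23 (A→G, transition), site 30 (C→G, transversion), site 34 (C→G, transversion), site 41 (G→A, transition).
Of the 7 differences, 4 transitions and 3 transversions over 41 sites: P = 4/41 = 0.097561, Q = 3/41 = 0.073171.
d = −0.5·ln(0.731707) − 0.25·ln(0.853658) = −0.5·(-0.312375) − 0.25·(-0.158225) = 0.1957.

0.1957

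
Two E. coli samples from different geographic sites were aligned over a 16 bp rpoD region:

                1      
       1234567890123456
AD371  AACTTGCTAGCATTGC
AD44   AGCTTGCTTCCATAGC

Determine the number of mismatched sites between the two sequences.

Mismatches occur at site 2 (A→G), site 9 (A→T), site 10 (G→C), site 14 (T→A).
That gives 4 mismatches out of 16 aligned sites, so the Hamming distance is 4.

4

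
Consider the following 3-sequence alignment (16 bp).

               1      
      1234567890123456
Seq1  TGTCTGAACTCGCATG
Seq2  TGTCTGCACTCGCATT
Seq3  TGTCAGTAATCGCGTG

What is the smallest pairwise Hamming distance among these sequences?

Pairwise Hamming distances:
  Seq1 vs Seq2: 2
  Seq1 vs Seq3: 4
  Seq2 vs Seq3: 5
The smallest is 2, between Seq1 and Seq2.

2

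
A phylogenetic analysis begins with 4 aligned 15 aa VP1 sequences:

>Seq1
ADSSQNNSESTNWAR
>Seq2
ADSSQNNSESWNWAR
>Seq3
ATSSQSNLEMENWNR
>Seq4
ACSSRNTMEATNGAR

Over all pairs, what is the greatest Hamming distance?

Pairwise Hamming distances:
  Seq1 vs Seq2: 1
  Seq1 vs Seq3: 6
  Seq1 vs Seq4: 6
  Seq2 vs Seq3: 6
  Seq2 vs Seq4: 7
  Seq3 vs Seq4: 9
The largest is 9, between Seq3 and Seq4.

9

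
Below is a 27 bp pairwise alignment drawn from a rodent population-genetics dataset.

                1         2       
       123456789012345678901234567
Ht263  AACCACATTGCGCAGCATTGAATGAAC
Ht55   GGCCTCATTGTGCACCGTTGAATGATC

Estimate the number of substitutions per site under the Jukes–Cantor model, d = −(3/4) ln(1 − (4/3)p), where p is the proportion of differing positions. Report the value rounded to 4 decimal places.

0.3181

Differing sites — 1:A/G; 2:A/G; 5:A/T; 11:C/T; 15:G/C; 17:A/G; 26:A/T.
p = 7/27 = 0.259259.
d = −0.75 · ln(1 − (4/3)·0.259259) = −0.75 · ln(0.654321) = −0.75 · (-0.424157) = 0.3181.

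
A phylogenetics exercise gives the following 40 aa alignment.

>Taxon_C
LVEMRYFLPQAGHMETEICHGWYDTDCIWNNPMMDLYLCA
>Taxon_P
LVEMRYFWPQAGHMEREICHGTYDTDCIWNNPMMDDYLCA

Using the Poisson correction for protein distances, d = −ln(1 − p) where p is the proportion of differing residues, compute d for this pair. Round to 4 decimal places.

0.1054

The sequences differ at positions 8 (L/W), 16 (T/R), 22 (W/T), 36 (L/D).
p = 4/40 = 0.100000.
d = −ln(1 − 0.100000) = −ln(0.900000) = 0.1054.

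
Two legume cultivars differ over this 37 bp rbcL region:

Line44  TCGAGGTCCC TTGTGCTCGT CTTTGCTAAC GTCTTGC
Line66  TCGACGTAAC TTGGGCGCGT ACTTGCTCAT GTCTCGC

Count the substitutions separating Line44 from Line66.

The sequences differ at positions 5 (G/C), 8 (C/A), 9 (C/A), 14 (T/G), 17 (T/G), 21 (C/A), 22 (T/C), 28 (A/C), 30 (C/T), 35 (T/C).
That gives 10 mismatches out of 37 aligned sites, so the Hamming distance is 10.

10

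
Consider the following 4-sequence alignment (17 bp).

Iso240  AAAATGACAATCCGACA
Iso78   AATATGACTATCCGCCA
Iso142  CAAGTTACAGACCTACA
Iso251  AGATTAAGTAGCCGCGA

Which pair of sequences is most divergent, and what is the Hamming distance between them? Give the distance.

11

Pairwise Hamming distances:
  Iso240 vs Iso78: 3
  Iso240 vs Iso142: 6
  Iso240 vs Iso251: 8
  Iso78 vs Iso142: 9
  Iso78 vs Iso251: 7
  Iso142 vs Iso251: 11
The largest is 11, between Iso142 and Iso251.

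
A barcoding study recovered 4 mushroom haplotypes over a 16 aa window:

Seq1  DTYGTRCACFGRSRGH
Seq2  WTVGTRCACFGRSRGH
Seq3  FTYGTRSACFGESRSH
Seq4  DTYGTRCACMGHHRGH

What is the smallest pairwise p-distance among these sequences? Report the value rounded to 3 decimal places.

0.125

Pairwise Hamming distances:
  Seq1 vs Seq2: 2
  Seq1 vs Seq3: 4
  Seq1 vs Seq4: 3
  Seq2 vs Seq3: 5
  Seq2 vs Seq4: 5
  Seq3 vs Seq4: 6
The smallest is 2 mismatches, between Seq1 and Seq2; p = 2/16 = 0.125.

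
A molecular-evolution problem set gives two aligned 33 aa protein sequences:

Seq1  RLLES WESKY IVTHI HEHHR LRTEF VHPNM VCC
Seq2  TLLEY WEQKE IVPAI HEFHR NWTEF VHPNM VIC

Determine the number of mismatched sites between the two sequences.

10

The sequences differ at positions 1 (R/T), 5 (S/Y), 8 (S/Q), 10 (Y/E), 13 (T/P), 14 (H/A), 18 (H/F), 21 (L/N), 22 (R/W), 32 (C/I).
That gives 10 mismatches out of 33 aligned sites, so the Hamming distance is 10.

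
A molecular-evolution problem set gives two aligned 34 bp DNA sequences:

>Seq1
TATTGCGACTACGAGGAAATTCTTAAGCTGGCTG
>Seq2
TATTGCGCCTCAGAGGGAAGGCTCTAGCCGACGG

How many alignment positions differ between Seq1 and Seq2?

11

Differing sites — 8:A/C; 11:A/C; 12:C/A; 17:A/G; 20:T/G; 21:T/G; 24:T/C; 25:A/T; 29:T/C; 31:G/A; 33:T/G.
That gives 11 mismatches out of 34 aligned sites, so the Hamming distance is 11.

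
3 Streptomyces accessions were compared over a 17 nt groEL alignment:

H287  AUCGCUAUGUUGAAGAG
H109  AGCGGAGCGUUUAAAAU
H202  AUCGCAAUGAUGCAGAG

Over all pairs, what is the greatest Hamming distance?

9

Pairwise Hamming distances:
  H287 vs H109: 8
  H287 vs H202: 3
  H109 vs H202: 9
The largest is 9, between H109 and H202.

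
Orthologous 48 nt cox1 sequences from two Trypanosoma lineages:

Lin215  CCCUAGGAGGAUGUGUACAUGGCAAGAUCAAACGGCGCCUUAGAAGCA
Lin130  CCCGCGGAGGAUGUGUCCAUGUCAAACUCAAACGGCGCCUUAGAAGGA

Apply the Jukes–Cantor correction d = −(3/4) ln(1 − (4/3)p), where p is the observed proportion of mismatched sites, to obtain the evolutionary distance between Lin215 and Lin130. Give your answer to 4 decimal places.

0.1622

Mismatches occur at site 4 (U/G), site 5 (A/C), site 17 (A/C), site 22 (G/U), site 26 (G/A), site 27 (A/C), site 47 (C/G).
p = 7/48 = 0.145833.
d = −0.75 · ln(1 − (4/3)·0.145833) = −0.75 · ln(0.805556) = −0.75 · (-0.216223) = 0.1622.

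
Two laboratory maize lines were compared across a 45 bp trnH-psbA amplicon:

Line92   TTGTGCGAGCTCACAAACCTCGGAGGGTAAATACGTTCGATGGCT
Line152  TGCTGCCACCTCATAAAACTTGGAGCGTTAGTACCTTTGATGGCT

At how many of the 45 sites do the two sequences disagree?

12

Mismatches occur at site 2 (T→G), site 3 (G→C), site 7 (G→C), site 9 (G→C), site 14 (C→T), site 18 (C→A), site 21 (C→T), site 26 (G→C), site 29 (A→T), site 31 (A→G), site 35 (G→C), site 38 (C→T).
That gives 12 mismatches out of 45 aligned sites, so the Hamming distance is 12.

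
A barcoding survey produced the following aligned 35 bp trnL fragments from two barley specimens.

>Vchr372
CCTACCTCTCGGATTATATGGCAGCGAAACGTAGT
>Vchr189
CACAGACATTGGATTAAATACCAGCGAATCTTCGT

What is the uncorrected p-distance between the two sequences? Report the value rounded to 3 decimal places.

0.371

Mismatches occur at site 2 (C↔A), site 3 (T↔C), site 5 (C↔G), site 6 (C↔A), site 7 (T↔C), site 8 (C↔A), site 10 (C↔T), site 17 (T↔A), site 20 (G↔A), site 21 (G↔C), site 29 (A↔T), site 31 (G↔T), site 33 (A↔C).
There are 13 differences over 35 sites, so p = 13/35 = 0.371.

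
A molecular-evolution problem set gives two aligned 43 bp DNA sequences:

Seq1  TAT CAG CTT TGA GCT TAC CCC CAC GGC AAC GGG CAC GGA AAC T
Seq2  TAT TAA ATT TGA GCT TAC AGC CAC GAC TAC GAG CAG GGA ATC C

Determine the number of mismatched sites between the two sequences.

11

The sequences differ at positions 4 (C/T), 6 (G/A), 7 (C/A), 19 (C/A), 20 (C/G), 26 (G/A), 28 (A/T), 32 (G/A), 36 (C/G), 41 (A/T), 43 (T/C).
That gives 11 mismatches out of 43 aligned sites, so the Hamming distance is 11.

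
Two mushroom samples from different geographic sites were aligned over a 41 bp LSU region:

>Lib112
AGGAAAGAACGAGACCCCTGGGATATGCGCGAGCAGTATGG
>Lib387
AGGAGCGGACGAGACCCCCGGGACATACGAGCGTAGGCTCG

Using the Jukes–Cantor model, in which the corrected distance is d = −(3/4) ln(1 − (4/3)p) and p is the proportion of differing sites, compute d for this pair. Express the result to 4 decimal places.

Mismatches occur at site 5 (A/G), site 6 (A/C), site 8 (A/G), site 19 (T/C), site 24 (T/C), site 27 (G/A), site 30 (C/A), site 32 (A/C), site 34 (C/T), site 37 (T/G), site 38 (A/C), site 40 (G/C).
p = 12/41 = 0.292683.
d = −0.75 · ln(1 − (4/3)·0.292683) = −0.75 · ln(0.609756) = −0.75 · (-0.494696) = 0.3710.

0.3710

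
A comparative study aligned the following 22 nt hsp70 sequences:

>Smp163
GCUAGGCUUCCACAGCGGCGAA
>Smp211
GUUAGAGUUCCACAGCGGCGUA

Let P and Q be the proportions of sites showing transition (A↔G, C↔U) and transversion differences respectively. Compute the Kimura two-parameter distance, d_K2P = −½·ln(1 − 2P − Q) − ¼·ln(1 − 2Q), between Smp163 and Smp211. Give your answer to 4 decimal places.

Mismatches occur at site 2 (C→U, transition), site 6 (G→A, transition), site 7 (C→G, transversion), site 21 (A→U, transversion).
Of the 4 differences, 2 transitions and 2 transversions over 22 sites: P = 2/22 = 0.090909, Q = 2/22 = 0.090909.
d = −0.5·ln(0.727273) − 0.25·ln(0.818182) = −0.5·(-0.318453) − 0.25·(-0.200670) = 0.2094.

0.2094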